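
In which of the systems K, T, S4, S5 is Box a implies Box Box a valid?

T-tableau for the negation not (Box a implies Box Box a):
1. not (Box a implies Box Box a), 0
2. Box a, 0
3. not Box Box a, 0
4. a, 0
5. not Box a, 1
6. a, 1
7. not a, 2
Accessibility: 0R0, 0R1, 1R1, 1R2, 2R2
Complete open branch: countermodel on a T-frame, so not valid in T, nor in K (the same frame is also a K-frame).
S4-tableau for the negation not (Box a implies Box Box a):
1. not (Box a implies Box Box a), 0
2. Box a, 0
3. not Box Box a, 0
4. a, 0
5. not Box a, 1
6. a, 1
7. not a, 2
8. a, 2
Accessibility: 0R0, 0R1, 0R2, 1R1, 1R2, 2R2
Branch closes: a and not a both at 2.
Every branch closes (one shown): valid in S4, hence also in S5 (every theorem of S4 is a theorem of S5).

S4, S5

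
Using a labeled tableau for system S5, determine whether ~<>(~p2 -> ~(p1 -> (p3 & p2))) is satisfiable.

Satisfiable

1. ~<>(~p2 -> ~(p1 -> (p3 & p2))), u
2. ~(~p2 -> ~(p1 -> (p3 & p2))), u   [~<>-rule on 1 via uRu]
3. ~p2, u   [~->-rule on 2]
4. p1 -> (p3 & p2), u   [~->-rule on 2]
5. ~p1, u   [->-rule on 4 (branches; this branch)]
Accessibility: uRu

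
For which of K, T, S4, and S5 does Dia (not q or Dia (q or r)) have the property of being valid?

T, S4, S5

T-tableau for the negation not Dia (not q or Dia (q or r)):
1. not Dia (not q or Dia (q or r)), u
2. not (not q or Dia (q or r)), u
3. q, u
4. not Dia (q or r), u
5. not (q or r), u
6. not q, u
7. not r, u
Accessibility: uRu
Branch closes: q and not q both at u.
Every branch closes (one shown): valid in T, hence also in S4, S5 (every theorem of T is a theorem of S4 and S5).
K-tableau for the negation not Dia (not q or Dia (q or r)):
1. not Dia (not q or Dia (q or r)), u
Complete open branch: countermodel on a K-frame, so not valid in K.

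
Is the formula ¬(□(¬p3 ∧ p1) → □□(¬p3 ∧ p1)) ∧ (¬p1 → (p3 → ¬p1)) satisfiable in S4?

Unsatisfiable

1. ¬(□(¬p3 ∧ p1) → □□(¬p3 ∧ p1)) ∧ (¬p1 → (p3 → ¬p1)), 0
2. ¬(□(¬p3 ∧ p1) → □□(¬p3 ∧ p1)), 0
3. ¬p1 → (p3 → ¬p1), 0
4. □(¬p3 ∧ p1), 0
5. ¬□□(¬p3 ∧ p1), 0
6. ¬p3 ∧ p1, 0
7. ¬p3, 0
8. p1, 0
9. p3 → ¬p1, 0
10. ¬□(¬p3 ∧ p1), 1
11. ¬p3 ∧ p1, 1
12. ¬p3, 1
13. p1, 1
14. ¬(¬p3 ∧ p1), 2
15. ¬p3 ∧ p1, 2
16. ¬p3, 2
17. p1, 2
18. ¬p1, 2
Accessibility: 0R0, 0R1, 0R2, 1R1, 1R2, 2R2
Branch closes: p1 and ¬p1 both at 2.
Every branch closes; the branch above is one of them.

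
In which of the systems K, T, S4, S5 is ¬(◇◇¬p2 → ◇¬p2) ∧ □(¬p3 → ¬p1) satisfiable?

K, T

S4-tableau for the formula:
1. ¬(◇◇¬p2 → ◇¬p2) ∧ □(¬p3 → ¬p1), u
2. ¬(◇◇¬p2 → ◇¬p2), u
3. □(¬p3 → ¬p1), u
4. ◇◇¬p2, u
5. ¬◇¬p2, u
6. ¬p3 → ¬p1, u
7. p2, u
8. ¬p1, u
9. ◇¬p2, v
10. ¬p3 → ¬p1, v
11. p2, v
12. ¬p1, v
13. ¬p2, w
14. ¬p3 → ¬p1, w
15. p2, w
Accessibility: uRu, uRv, uRw, vRv, vRw, wRw
Branch closes: p2 and ¬p2 both at w.
Every branch closes (one shown): unsatisfiable in S4, hence also in S5 (every S5-frame is an S4-frame).
T-tableau for the formula:
1. ¬(◇◇¬p2 → ◇¬p2) ∧ □(¬p3 → ¬p1), u
2. ¬(◇◇¬p2 → ◇¬p2), u
3. □(¬p3 → ¬p1), u
4. ◇◇¬p2, u
5. ¬◇¬p2, u
6. ¬p3 → ¬p1, u
7. p2, u
8. ¬p1, u
9. ◇¬p2, v
10. ¬p3 → ¬p1, v
11. p2, v
12. ¬p1, v
13. ¬p2, w
Accessibility: uRu, uRv, vRv, vRw, wRw
Complete open branch: satisfiable in T, hence also in K (this T-model is also a K-model).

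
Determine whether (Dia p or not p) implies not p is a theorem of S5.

Tableau for the negation not ((Dia p or not p) implies not p):
1. not ((Dia p or not p) implies not p), u
2. Dia p or not p, u   [neg-implies-rule on 1]
3. p, u   [neg-implies-rule on 1]
4. Dia p, u   [or-rule on 2 (branches; this branch)]
5. p, v   [Dia-rule on 4: fresh world v, uRv]
Accessibility: uRu, uRv, vRu, vRv
The negation has an open branch (countermodel exists).

Not valid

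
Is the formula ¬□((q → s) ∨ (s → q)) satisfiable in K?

1. ¬□((q → s) ∨ (s → q)), 0
2. ¬((q → s) ∨ (s → q)), 1
3. ¬(q → s), 1
4. ¬(s → q), 1
5. q, 1
6. ¬s, 1
7. s, 1
8. ¬q, 1
Accessibility: 0R1
Branch closes: s and ¬s both at 1.
(One branch shown.) All branches close.

Unsatisfiable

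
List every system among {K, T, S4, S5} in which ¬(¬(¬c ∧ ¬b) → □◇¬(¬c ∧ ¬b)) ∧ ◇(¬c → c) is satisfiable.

K, T, S4

S4-tableau for the formula:
1. ¬(¬(¬c ∧ ¬b) → □◇¬(¬c ∧ ¬b)) ∧ ◇(¬c → c), 0
2. ¬(¬(¬c ∧ ¬b) → □◇¬(¬c ∧ ¬b)), 0
3. ◇(¬c → c), 0
4. ¬(¬c ∧ ¬b), 0
5. ¬□◇¬(¬c ∧ ¬b), 0
6. b, 0
7. ¬c → c, 1
8. c, 1
9. ¬◇¬(¬c ∧ ¬b), 2
10. ¬c ∧ ¬b, 2
11. ¬c, 2
12. ¬b, 2
Accessibility: 0R0, 0R1, 0R2, 1R1, 2R2
Complete open branch: satisfiable in S4, hence also in K, T (this S4-model is also a K-model and a T-model).
S5-tableau for the formula:
1. ¬(¬(¬c ∧ ¬b) → □◇¬(¬c ∧ ¬b)) ∧ ◇(¬c → c), 0
2. ¬(¬(¬c ∧ ¬b) → □◇¬(¬c ∧ ¬b)), 0
3. ◇(¬c → c), 0
4. ¬(¬c ∧ ¬b), 0
5. ¬□◇¬(¬c ∧ ¬b), 0
6. b, 0
7. ¬c → c, 1
8. c, 1
9. ¬◇¬(¬c ∧ ¬b), 2
10. ¬c ∧ ¬b, 0
11. ¬c, 0
12. ¬b, 0
Accessibility: 0R0, 0R1, 0R2, 1R0, 1R1, 1R2, 2R0, 2R1, 2R2
Branch closes: b and ¬b both at 0.
Every branch closes (one shown): unsatisfiable in S5.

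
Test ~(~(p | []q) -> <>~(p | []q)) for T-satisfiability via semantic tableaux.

1. ~(~(p | []q) -> <>~(p | []q)), 0
2. ~(p | []q), 0
3. ~<>~(p | []q), 0
4. ~p, 0
5. ~[]q, 0
6. p | []q, 0
7. []q, 0
8. q, 0
9. ~q, 1
10. p | []q, 1
11. q, 1
Accessibility: 0R0, 0R1, 1R1
Branch closes: q and ~q both at 1.
All branches of the tableau close; one closing branch shown above.

No, unsatisfiable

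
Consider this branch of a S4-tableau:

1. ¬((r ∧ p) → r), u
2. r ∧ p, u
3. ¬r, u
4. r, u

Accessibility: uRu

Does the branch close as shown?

Both r and ¬r appear at u.

Yes, closed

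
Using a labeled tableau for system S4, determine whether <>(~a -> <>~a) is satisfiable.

Satisfiable

1. <>(~a -> <>~a), w0
2. ~a -> <>~a, w1   [<>-rule on 1: fresh world w1, w0Rw1]
3. <>~a, w1   [->-rule on 2 (branches; this branch)]
4. ~a, w2   [<>-rule on 3: fresh world w2, w1Rw2]
Accessibility: w0Rw0, w0Rw1, w0Rw2, w1Rw1, w1Rw2, w2Rw2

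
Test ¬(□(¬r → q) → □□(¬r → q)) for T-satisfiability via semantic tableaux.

Satisfiable

1. ¬(□(¬r → q) → □□(¬r → q)), w0
2. □(¬r → q), w0   [¬→-rule on 1]
3. ¬□□(¬r → q), w0   [¬→-rule on 1]
4. ¬r → q, w0   [□-rule on 2 via w0Rw0]
5. q, w0   [→-rule on 4 (branches; this branch)]
6. ¬□(¬r → q), w1   [¬□-rule on 3: fresh world w1, w0Rw1]
7. ¬r → q, w1   [□-rule on 2 via w0Rw1]
8. q, w1   [→-rule on 7 (branches; this branch)]
9. ¬(¬r → q), w2   [¬□-rule on 6: fresh world w2, w1Rw2]
10. ¬r, w2   [¬→-rule on 9]
11. ¬q, w2   [¬→-rule on 9]
Accessibility: w0Rw0, w0Rw1, w1Rw1, w1Rw2, w2Rw2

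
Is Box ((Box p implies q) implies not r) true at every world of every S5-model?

Not valid

Tableau for the negation not Box ((Box p implies q) implies not r):
1. not Box ((Box p implies q) implies not r), 0
2. not ((Box p implies q) implies not r), 1
3. Box p implies q, 1
4. r, 1
5. q, 1
Accessibility: 0R0, 0R1, 1R0, 1R1
The negation has an open branch (countermodel exists).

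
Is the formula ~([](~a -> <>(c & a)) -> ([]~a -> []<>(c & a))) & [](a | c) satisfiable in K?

Unsatisfiable (every branch closes)

1. ~([](~a -> <>(c & a)) -> ([]~a -> []<>(c & a))) & [](a | c), u
2. ~([](~a -> <>(c & a)) -> ([]~a -> []<>(c & a))), u
3. [](a | c), u
4. [](~a -> <>(c & a)), u
5. ~([]~a -> []<>(c & a)), u
6. []~a, u
7. ~[]<>(c & a), u
8. ~<>(c & a), v
9. a | c, v
10. ~a -> <>(c & a), v
11. ~a, v
12. c, v
13. <>(c & a), v
14. c & a, w
15. c, w
16. a, w
17. ~(c & a), w
18. ~a, w
Accessibility: uRv, vRw
Branch closes: a and ~a both at w.
All branches of the tableau close; one closing branch shown above.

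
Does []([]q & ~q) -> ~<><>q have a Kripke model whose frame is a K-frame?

1. []([]q & ~q) -> ~<><>q, w0
2. ~<><>q, w0   [->-rule on 1 (branches; this branch)]

Satisfiable (open branch found)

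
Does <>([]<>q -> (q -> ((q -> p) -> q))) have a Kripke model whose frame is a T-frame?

Satisfiable

1. <>([]<>q -> (q -> ((q -> p) -> q))), u
2. []<>q -> (q -> ((q -> p) -> q)), v
3. q -> ((q -> p) -> q), v
4. (q -> p) -> q, v
5. q, v
Accessibility: uRu, uRv, vRv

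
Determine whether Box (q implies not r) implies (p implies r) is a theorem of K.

Not valid

Tableau for the negation not (Box (q implies not r) implies (p implies r)):
1. not (Box (q implies not r) implies (p implies r)), u
2. Box (q implies not r), u   [neg-implies-rule on 1]
3. not (p implies r), u   [neg-implies-rule on 1]
4. p, u   [neg-implies-rule on 3]
5. not r, u   [neg-implies-rule on 3]
The negation has an open branch (countermodel exists).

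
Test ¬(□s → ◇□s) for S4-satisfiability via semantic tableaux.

Unsatisfiable

1. ¬(□s → ◇□s), w0
2. □s, w0
3. ¬◇□s, w0
4. s, w0
5. ¬□s, w0
6. ¬s, w1
7. s, w1
Accessibility: w0Rw0, w0Rw1, w1Rw1
Branch closes: s and ¬s both at w1.
Every branch closes; the branch above is one of them.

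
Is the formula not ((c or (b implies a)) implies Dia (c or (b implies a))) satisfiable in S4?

Unsatisfiable

1. not ((c or (b implies a)) implies Dia (c or (b implies a))), w0
2. c or (b implies a), w0
3. not Dia (c or (b implies a)), w0
4. not (c or (b implies a)), w0
5. not c, w0
6. not (b implies a), w0
7. b, w0
8. not a, w0
9. b implies a, w0
10. a, w0
Accessibility: w0Rw0
Branch closes: a and not a both at w0.
All branches of the tableau close; one closing branch shown above.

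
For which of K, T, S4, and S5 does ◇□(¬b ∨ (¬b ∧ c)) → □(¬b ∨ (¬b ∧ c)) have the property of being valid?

S5

S5-tableau for the negation ¬(◇□(¬b ∨ (¬b ∧ c)) → □(¬b ∨ (¬b ∧ c))):
1. ¬(◇□(¬b ∨ (¬b ∧ c)) → □(¬b ∨ (¬b ∧ c))), w0
2. ◇□(¬b ∨ (¬b ∧ c)), w0   [¬→-rule on 1]
3. ¬□(¬b ∨ (¬b ∧ c)), w0   [¬→-rule on 1]
4. □(¬b ∨ (¬b ∧ c)), w1   [◇-rule on 2: fresh world w1, w0Rw1]
5. ¬b ∨ (¬b ∧ c), w0   [□-rule on 4 via w1Rw0]
6. ¬b ∨ (¬b ∧ c), w1   [□-rule on 4 via w1Rw1]
7. ¬b ∧ c, w0   [∨-rule on 5 (branches; this branch)]
8. ¬b, w0   [∧-rule on 7]
9. c, w0   [∧-rule on 7]
10. ¬b ∧ c, w1   [∨-rule on 6 (branches; this branch)]
11. ¬b, w1   [∧-rule on 10]
12. c, w1   [∧-rule on 10]
13. ¬(¬b ∨ (¬b ∧ c)), w2   [¬□-rule on 3: fresh world w2, w0Rw2]
14. b, w2   [¬∨-rule on 13]
15. ¬(¬b ∧ c), w2   [¬∨-rule on 13]
16. ¬b ∨ (¬b ∧ c), w2   [□-rule on 4 via w1Rw2]
17. ¬c, w2   [¬∧-rule on 15 (branches; this branch)]
18. ¬b ∧ c, w2   [∨-rule on 16 (branches; this branch)]
19. ¬b, w2   [∧-rule on 18]
20. c, w2   [∧-rule on 18]
Accessibility: w0Rw0, w0Rw1, w0Rw2, w1Rw0, w1Rw1, w1Rw2, w2Rw0, w2Rw1, w2Rw2
Branch closes: b and ¬b both at w2.
Every branch closes (one shown): valid in S5.
S4-tableau for the negation ¬(◇□(¬b ∨ (¬b ∧ c)) → □(¬b ∨ (¬b ∧ c))):
1. ¬(◇□(¬b ∨ (¬b ∧ c)) → □(¬b ∨ (¬b ∧ c))), w0
2. ◇□(¬b ∨ (¬b ∧ c)), w0   [¬→-rule on 1]
3. ¬□(¬b ∨ (¬b ∧ c)), w0   [¬→-rule on 1]
4. □(¬b ∨ (¬b ∧ c)), w1   [◇-rule on 2: fresh world w1, w0Rw1]
5. ¬b ∨ (¬b ∧ c), w1   [□-rule on 4 via w1Rw1]
6. ¬b ∧ c, w1   [∨-rule on 5 (branches; this branch)]
7. ¬b, w1   [∧-rule on 6]
8. c, w1   [∧-rule on 6]
9. ¬(¬b ∨ (¬b ∧ c)), w2   [¬□-rule on 3: fresh world w2, w0Rw2]
10. b, w2   [¬∨-rule on 9]
11. ¬(¬b ∧ c), w2   [¬∨-rule on 9]
12. ¬c, w2   [¬∧-rule on 11 (branches; this branch)]
Accessibility: w0Rw0, w0Rw1, w0Rw2, w1Rw1, w2Rw2
Complete open branch: countermodel on an S4-frame, so not valid in S4, nor in K, T (the same frame is also a K-frame and a T-frame).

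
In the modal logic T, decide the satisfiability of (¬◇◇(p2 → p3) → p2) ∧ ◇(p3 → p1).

Yes, satisfiable

1. (¬◇◇(p2 → p3) → p2) ∧ ◇(p3 → p1), w0
2. ¬◇◇(p2 → p3) → p2, w0
3. ◇(p3 → p1), w0
4. p2, w0
5. p3 → p1, w1
6. p1, w1
Accessibility: w0Rw0, w0Rw1, w1Rw1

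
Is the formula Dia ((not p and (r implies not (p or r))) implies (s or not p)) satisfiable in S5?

1. Dia ((not p and (r implies not (p or r))) implies (s or not p)), w0
2. (not p and (r implies not (p or r))) implies (s or not p), w1   [Dia-rule on 1: fresh world w1, w0Rw1]
3. s or not p, w1   [implies-rule on 2 (branches; this branch)]
4. not p, w1   [or-rule on 3 (branches; this branch)]
Accessibility: w0Rw0, w0Rw1, w1Rw0, w1Rw1

Yes, satisfiable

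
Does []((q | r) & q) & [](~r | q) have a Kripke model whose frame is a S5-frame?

1. []((q | r) & q) & [](~r | q), u
2. []((q | r) & q), u   [&-rule on 1]
3. [](~r | q), u   [&-rule on 1]
4. (q | r) & q, u   [[]-rule on 2 via uRu]
5. q | r, u   [&-rule on 4]
6. q, u   [&-rule on 4]
7. ~r | q, u   [[]-rule on 3 via uRu]
8. r, u   [|-rule on 5 (branches; this branch)]
Accessibility: uRu

Satisfiable (open branch found)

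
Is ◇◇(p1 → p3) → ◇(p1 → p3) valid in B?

Tableau for the negation ¬(◇◇(p1 → p3) → ◇(p1 → p3)):
1. ¬(◇◇(p1 → p3) → ◇(p1 → p3)), 0
2. ◇◇(p1 → p3), 0
3. ¬◇(p1 → p3), 0
4. ¬(p1 → p3), 0
5. p1, 0
6. ¬p3, 0
7. ◇(p1 → p3), 1
8. ¬(p1 → p3), 1
9. p1, 1
10. ¬p3, 1
11. p1 → p3, 2
12. p3, 2
Accessibility: 0R0, 0R1, 1R0, 1R1, 1R2, 2R1, 2R2
The negation has an open branch (countermodel exists).

Invalid (countermodel exists)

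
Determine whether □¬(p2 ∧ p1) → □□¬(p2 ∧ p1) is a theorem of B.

Invalid (countermodel exists)

Tableau for the negation ¬(□¬(p2 ∧ p1) → □□¬(p2 ∧ p1)):
1. ¬(□¬(p2 ∧ p1) → □□¬(p2 ∧ p1)), w0
2. □¬(p2 ∧ p1), w0
3. ¬□□¬(p2 ∧ p1), w0
4. ¬(p2 ∧ p1), w0
5. ¬p1, w0
6. ¬□¬(p2 ∧ p1), w1
7. ¬(p2 ∧ p1), w1
8. ¬p1, w1
9. p2 ∧ p1, w2
10. p2, w2
11. p1, w2
Accessibility: w0Rw0, w0Rw1, w1Rw0, w1Rw1, w1Rw2, w2Rw1, w2Rw2
The negation has an open branch (countermodel exists).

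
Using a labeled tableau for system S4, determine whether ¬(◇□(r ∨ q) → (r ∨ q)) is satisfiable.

1. ¬(◇□(r ∨ q) → (r ∨ q)), 0
2. ◇□(r ∨ q), 0
3. ¬(r ∨ q), 0
4. ¬r, 0
5. ¬q, 0
6. □(r ∨ q), 1
7. r ∨ q, 1
8. q, 1
Accessibility: 0R0, 0R1, 1R1

Yes, satisfiable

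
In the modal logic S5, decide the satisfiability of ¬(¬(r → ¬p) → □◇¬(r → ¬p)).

No, unsatisfiable

1. ¬(¬(r → ¬p) → □◇¬(r → ¬p)), u
2. ¬(r → ¬p), u   [¬→-rule on 1]
3. ¬□◇¬(r → ¬p), u   [¬→-rule on 1]
4. r, u   [¬→-rule on 2]
5. p, u   [¬→-rule on 2]
6. ¬◇¬(r → ¬p), v   [¬□-rule on 3: fresh world v, uRv]
7. r → ¬p, u   [¬◇-rule on 6 via vRu]
8. r → ¬p, v   [¬◇-rule on 6 via vRv]
9. ¬p, u   [→-rule on 7 (branches; this branch)]
Accessibility: uRu, uRv, vRu, vRv
Branch closes: p and ¬p both at u.
(One branch shown.) All branches close.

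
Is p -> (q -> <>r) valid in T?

Tableau for the negation ~(p -> (q -> <>r)):
1. ~(p -> (q -> <>r)), u
2. p, u   [~->-rule on 1]
3. ~(q -> <>r), u   [~->-rule on 1]
4. q, u   [~->-rule on 3]
5. ~<>r, u   [~->-rule on 3]
6. ~r, u   [~<>-rule on 5 via uRu]
Accessibility: uRu
The negation has an open branch (countermodel exists).

Not valid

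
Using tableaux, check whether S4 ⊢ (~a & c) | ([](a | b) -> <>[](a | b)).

Yes, valid

Tableau for the negation ~((~a & c) | ([](a | b) -> <>[](a | b))):
1. ~((~a & c) | ([](a | b) -> <>[](a | b))), 0
2. ~(~a & c), 0
3. ~([](a | b) -> <>[](a | b)), 0
4. [](a | b), 0
5. ~<>[](a | b), 0
6. a | b, 0
7. ~[](a | b), 0
8. ~c, 0
9. b, 0
10. ~(a | b), 1
11. ~a, 1
12. ~b, 1
13. a | b, 1
14. ~[](a | b), 1
15. b, 1
Accessibility: 0R0, 0R1, 1R1
Branch closes: b and ~b both at 1.
Every branch of the negation's tableau closes; the branch above is one of them.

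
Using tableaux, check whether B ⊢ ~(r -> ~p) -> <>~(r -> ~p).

Valid in B

Tableau for the negation ~(~(r -> ~p) -> <>~(r -> ~p)):
1. ~(~(r -> ~p) -> <>~(r -> ~p)), 0
2. ~(r -> ~p), 0   [~->-rule on 1]
3. ~<>~(r -> ~p), 0   [~->-rule on 1]
4. r, 0   [~->-rule on 2]
5. p, 0   [~->-rule on 2]
6. r -> ~p, 0   [~<>-rule on 3 via 0R0]
7. ~p, 0   [->-rule on 6 (branches; this branch)]
Accessibility: 0R0
Branch closes: p and ~p both at 0.
All branches of the negation close; one closing branch shown above.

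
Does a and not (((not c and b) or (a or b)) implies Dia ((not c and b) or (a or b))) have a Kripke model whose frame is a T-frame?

Unsatisfiable (every branch closes)

1. a and not (((not c and b) or (a or b)) implies Dia ((not c and b) or (a or b))), w0
2. a, w0
3. not (((not c and b) or (a or b)) implies Dia ((not c and b) or (a or b))), w0
4. (not c and b) or (a or b), w0
5. not Dia ((not c and b) or (a or b)), w0
6. not ((not c and b) or (a or b)), w0
7. not (not c and b), w0
8. not (a or b), w0
9. not a, w0
10. not b, w0
Accessibility: w0Rw0
Branch closes: a and not a both at w0.
All branches of the tableau close; one closing branch shown above.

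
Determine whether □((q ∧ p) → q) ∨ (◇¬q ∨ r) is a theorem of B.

Yes, valid

Tableau for the negation ¬(□((q ∧ p) → q) ∨ (◇¬q ∨ r)):
1. ¬(□((q ∧ p) → q) ∨ (◇¬q ∨ r)), 0
2. ¬□((q ∧ p) → q), 0
3. ¬(◇¬q ∨ r), 0
4. ¬◇¬q, 0
5. ¬r, 0
6. q, 0
7. ¬((q ∧ p) → q), 1
8. q ∧ p, 1
9. ¬q, 1
10. q, 1
11. p, 1
Accessibility: 0R0, 0R1, 1R0, 1R1
Branch closes: q and ¬q both at 1.
Every branch of the negation's tableau closes; the branch above is one of them.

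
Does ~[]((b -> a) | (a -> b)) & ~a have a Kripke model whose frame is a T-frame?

Unsatisfiable (every branch closes)

1. ~[]((b -> a) | (a -> b)) & ~a, 0
2. ~[]((b -> a) | (a -> b)), 0
3. ~a, 0
4. ~((b -> a) | (a -> b)), 1
5. ~(b -> a), 1
6. ~(a -> b), 1
7. b, 1
8. ~a, 1
9. a, 1
10. ~b, 1
Accessibility: 0R0, 0R1, 1R1
Branch closes: a and ~a both at 1.
(One branch shown.) All branches close.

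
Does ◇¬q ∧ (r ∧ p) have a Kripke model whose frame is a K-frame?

1. ◇¬q ∧ (r ∧ p), 0
2. ◇¬q, 0
3. r ∧ p, 0
4. r, 0
5. p, 0
6. ¬q, 1
Accessibility: 0R1

Satisfiable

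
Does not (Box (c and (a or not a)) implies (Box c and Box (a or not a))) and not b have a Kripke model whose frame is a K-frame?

1. not (Box (c and (a or not a)) implies (Box c and Box (a or not a))) and not b, 0
2. not (Box (c and (a or not a)) implies (Box c and Box (a or not a))), 0
3. not b, 0
4. Box (c and (a or not a)), 0
5. not (Box c and Box (a or not a)), 0
6. not Box c, 0
7. not c, 1
8. c and (a or not a), 1
9. c, 1
10. a or not a, 1
Accessibility: 0R1
Branch closes: c and not c both at 1.
Every branch closes; the branch above is one of them.

Unsatisfiable (every branch closes)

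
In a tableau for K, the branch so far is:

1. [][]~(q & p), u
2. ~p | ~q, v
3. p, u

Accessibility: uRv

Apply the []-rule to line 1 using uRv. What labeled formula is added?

[]~(q & p), v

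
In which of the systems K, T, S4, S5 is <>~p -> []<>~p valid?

S5-tableau for the negation ~(<>~p -> []<>~p):
1. ~(<>~p -> []<>~p), w0
2. <>~p, w0
3. ~[]<>~p, w0
4. ~p, w1
5. ~<>~p, w2
6. p, w0
7. p, w1
Accessibility: w0Rw0, w0Rw1, w0Rw2, w1Rw0, w1Rw1, w1Rw2, w2Rw0, w2Rw1, w2Rw2
Branch closes: p and ~p both at w1.
Every branch closes (one shown): valid in S5.
S4-tableau for the negation ~(<>~p -> []<>~p):
1. ~(<>~p -> []<>~p), w0
2. <>~p, w0
3. ~[]<>~p, w0
4. ~p, w1
5. ~<>~p, w2
6. p, w2
Accessibility: w0Rw0, w0Rw1, w0Rw2, w1Rw1, w2Rw2
Complete open branch: countermodel on an S4-frame, so not valid in S4, nor in K, T (the same frame is also a K-frame and a T-frame).

S5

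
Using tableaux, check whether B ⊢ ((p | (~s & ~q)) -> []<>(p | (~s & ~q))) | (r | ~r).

Tableau for the negation ~(((p | (~s & ~q)) -> []<>(p | (~s & ~q))) | (r | ~r)):
1. ~(((p | (~s & ~q)) -> []<>(p | (~s & ~q))) | (r | ~r)), w0
2. ~((p | (~s & ~q)) -> []<>(p | (~s & ~q))), w0
3. ~(r | ~r), w0
4. p | (~s & ~q), w0
5. ~[]<>(p | (~s & ~q)), w0
6. ~r, w0
7. r, w0
Accessibility: w0Rw0
Branch closes: r and ~r both at w0.
All branches of the negation close; one closing branch shown above.

Yes, valid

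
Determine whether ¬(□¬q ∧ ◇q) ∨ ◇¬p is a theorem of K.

Tableau for the negation ¬(¬(□¬q ∧ ◇q) ∨ ◇¬p):
1. ¬(¬(□¬q ∧ ◇q) ∨ ◇¬p), w0
2. □¬q ∧ ◇q, w0
3. ¬◇¬p, w0
4. □¬q, w0
5. ◇q, w0
6. q, w1
7. p, w1
8. ¬q, w1
Accessibility: w0Rw1
Branch closes: q and ¬q both at w1.
All branches of the negation close; one closing branch shown above.

Yes, valid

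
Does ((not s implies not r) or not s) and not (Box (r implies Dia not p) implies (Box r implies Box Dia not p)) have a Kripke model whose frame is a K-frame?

1. ((not s implies not r) or not s) and not (Box (r implies Dia not p) implies (Box r implies Box Dia not p)), w0
2. (not s implies not r) or not s, w0
3. not (Box (r implies Dia not p) implies (Box r implies Box Dia not p)), w0
4. Box (r implies Dia not p), w0
5. not (Box r implies Box Dia not p), w0
6. Box r, w0
7. not Box Dia not p, w0
8. not s implies not r, w0
9. not r, w0
10. not Dia not p, w1
11. r implies Dia not p, w1
12. r, w1
13. Dia not p, w1
14. not p, w2
15. p, w2
Accessibility: w0Rw1, w1Rw2
Branch closes: p and not p both at w2.
(One branch shown.) All branches close.

No, unsatisfiable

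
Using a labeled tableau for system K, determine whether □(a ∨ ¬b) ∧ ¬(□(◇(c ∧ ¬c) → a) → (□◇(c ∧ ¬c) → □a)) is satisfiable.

Unsatisfiable

1. □(a ∨ ¬b) ∧ ¬(□(◇(c ∧ ¬c) → a) → (□◇(c ∧ ¬c) → □a)), w0
2. □(a ∨ ¬b), w0
3. ¬(□(◇(c ∧ ¬c) → a) → (□◇(c ∧ ¬c) → □a)), w0
4. □(◇(c ∧ ¬c) → a), w0
5. ¬(□◇(c ∧ ¬c) → □a), w0
6. □◇(c ∧ ¬c), w0
7. ¬□a, w0
8. ¬a, w1
9. a ∨ ¬b, w1
10. ◇(c ∧ ¬c) → a, w1
11. ◇(c ∧ ¬c), w1
12. ¬b, w1
13. ¬◇(c ∧ ¬c), w1
14. c ∧ ¬c, w2
15. c, w2
16. ¬c, w2
Accessibility: w0Rw1, w1Rw2
Branch closes: c and ¬c both at w2.
All branches of the tableau close; one closing branch shown above.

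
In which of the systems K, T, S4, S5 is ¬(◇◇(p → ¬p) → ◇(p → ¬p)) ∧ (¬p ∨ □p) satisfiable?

S4-tableau for the formula:
1. ¬(◇◇(p → ¬p) → ◇(p → ¬p)) ∧ (¬p ∨ □p), w0
2. ¬(◇◇(p → ¬p) → ◇(p → ¬p)), w0
3. ¬p ∨ □p, w0
4. ◇◇(p → ¬p), w0
5. ¬◇(p → ¬p), w0
6. ¬(p → ¬p), w0
7. p, w0
8. □p, w0
9. ◇(p → ¬p), w1
10. ¬(p → ¬p), w1
11. p, w1
12. p → ¬p, w2
13. ¬(p → ¬p), w2
14. p, w2
15. ¬p, w2
Accessibility: w0Rw0, w0Rw1, w0Rw2, w1Rw1, w1Rw2, w2Rw2
Branch closes: p and ¬p both at w2.
Every branch closes (one shown): unsatisfiable in S4, hence also in S5 (every S5-frame is an S4-frame).
T-tableau for the formula:
1. ¬(◇◇(p → ¬p) → ◇(p → ¬p)) ∧ (¬p ∨ □p), w0
2. ¬(◇◇(p → ¬p) → ◇(p → ¬p)), w0
3. ¬p ∨ □p, w0
4. ◇◇(p → ¬p), w0
5. ¬◇(p → ¬p), w0
6. ¬(p → ¬p), w0
7. p, w0
8. □p, w0
9. ◇(p → ¬p), w1
10. ¬(p → ¬p), w1
11. p, w1
12. p → ¬p, w2
13. ¬p, w2
Accessibility: w0Rw0, w0Rw1, w1Rw1, w1Rw2, w2Rw2
Complete open branch: satisfiable in T, hence also in K (this T-model is also a K-model).

K, T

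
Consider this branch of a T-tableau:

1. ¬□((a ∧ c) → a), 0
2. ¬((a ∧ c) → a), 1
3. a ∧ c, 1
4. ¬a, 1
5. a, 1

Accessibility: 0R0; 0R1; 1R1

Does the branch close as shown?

Both a and ¬a appear at 1.

Yes, closed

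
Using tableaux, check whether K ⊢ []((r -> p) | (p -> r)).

Tableau for the negation ~[]((r -> p) | (p -> r)):
1. ~[]((r -> p) | (p -> r)), w0
2. ~((r -> p) | (p -> r)), w1
3. ~(r -> p), w1
4. ~(p -> r), w1
5. r, w1
6. ~p, w1
7. p, w1
8. ~r, w1
Accessibility: w0Rw1
Branch closes: p and ~p both at w1.
All branches of the negation close; one closing branch shown above.

Valid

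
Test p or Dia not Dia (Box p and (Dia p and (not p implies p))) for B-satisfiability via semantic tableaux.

Satisfiable

1. p or Dia not Dia (Box p and (Dia p and (not p implies p))), w0
2. Dia not Dia (Box p and (Dia p and (not p implies p))), w0   [or-rule on 1 (branches; this branch)]
3. not Dia (Box p and (Dia p and (not p implies p))), w1   [Dia-rule on 2: fresh world w1, w0Rw1]
4. not (Box p and (Dia p and (not p implies p))), w0   [neg-Dia-rule on 3 via w1Rw0]
5. not (Box p and (Dia p and (not p implies p))), w1   [neg-Dia-rule on 3 via w1Rw1]
6. not (Dia p and (not p implies p)), w0   [neg-and-rule on 4 (branches; this branch)]
7. not (Dia p and (not p implies p)), w1   [neg-and-rule on 5 (branches; this branch)]
8. not (not p implies p), w0   [neg-and-rule on 6 (branches; this branch)]
9. not p, w0   [neg-implies-rule on 8]
10. not (not p implies p), w1   [neg-and-rule on 7 (branches; this branch)]
11. not p, w1   [neg-implies-rule on 10]
Accessibility: w0Rw0, w0Rw1, w1Rw0, w1Rw1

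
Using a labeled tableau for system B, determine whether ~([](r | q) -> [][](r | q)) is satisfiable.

1. ~([](r | q) -> [][](r | q)), w0
2. [](r | q), w0   [~->-rule on 1]
3. ~[][](r | q), w0   [~->-rule on 1]
4. r | q, w0   [[]-rule on 2 via w0Rw0]
5. q, w0   [|-rule on 4 (branches; this branch)]
6. ~[](r | q), w1   [~[]-rule on 3: fresh world w1, w0Rw1]
7. r | q, w1   [[]-rule on 2 via w0Rw1]
8. q, w1   [|-rule on 7 (branches; this branch)]
9. ~(r | q), w2   [~[]-rule on 6: fresh world w2, w1Rw2]
10. ~r, w2   [~|-rule on 9]
11. ~q, w2   [~|-rule on 9]
Accessibility: w0Rw0, w0Rw1, w1Rw0, w1Rw1, w1Rw2, w2Rw1, w2Rw2

Satisfiable (open branch found)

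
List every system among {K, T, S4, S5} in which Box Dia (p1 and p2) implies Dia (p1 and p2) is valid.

K-tableau for the negation not (Box Dia (p1 and p2) implies Dia (p1 and p2)):
1. not (Box Dia (p1 and p2) implies Dia (p1 and p2)), w0
2. Box Dia (p1 and p2), w0
3. not Dia (p1 and p2), w0
Complete open branch: countermodel on a K-frame, so not valid in K.
T-tableau for the negation not (Box Dia (p1 and p2) implies Dia (p1 and p2)):
1. not (Box Dia (p1 and p2) implies Dia (p1 and p2)), w0
2. Box Dia (p1 and p2), w0
3. not Dia (p1 and p2), w0
4. Dia (p1 and p2), w0
5. not (p1 and p2), w0
6. not p2, w0
7. p1 and p2, w1
8. p1, w1
9. p2, w1
10. Dia (p1 and p2), w1
11. not (p1 and p2), w1
12. not p2, w1
Accessibility: w0Rw0, w0Rw1, w1Rw1
Branch closes: p2 and not p2 both at w1.
Every branch closes (one shown): valid in T, hence also in S4, S5 (every theorem of T is a theorem of S4 and S5).

T, S4, S5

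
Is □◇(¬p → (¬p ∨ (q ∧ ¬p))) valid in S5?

Tableau for the negation ¬□◇(¬p → (¬p ∨ (q ∧ ¬p))):
1. ¬□◇(¬p → (¬p ∨ (q ∧ ¬p))), u
2. ¬◇(¬p → (¬p ∨ (q ∧ ¬p))), v
3. ¬(¬p → (¬p ∨ (q ∧ ¬p))), u
4. ¬p, u
5. ¬(¬p ∨ (q ∧ ¬p)), u
6. p, u
7. ¬(q ∧ ¬p), u
Accessibility: uRu, uRv, vRu, vRv
Branch closes: p and ¬p both at u.
All branches of the negation close; one closing branch shown above.

Yes, valid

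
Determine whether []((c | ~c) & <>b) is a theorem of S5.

Tableau for the negation ~[]((c | ~c) & <>b):
1. ~[]((c | ~c) & <>b), 0
2. ~((c | ~c) & <>b), 1
3. ~<>b, 1
4. ~b, 0
5. ~b, 1
Accessibility: 0R0, 0R1, 1R0, 1R1
The negation has an open branch (countermodel exists).

Not valid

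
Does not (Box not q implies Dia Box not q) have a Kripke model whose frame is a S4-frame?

No, unsatisfiable

1. not (Box not q implies Dia Box not q), w0
2. Box not q, w0   [neg-implies-rule on 1]
3. not Dia Box not q, w0   [neg-implies-rule on 1]
4. not q, w0   [Box-rule on 2 via w0Rw0]
5. not Box not q, w0   [neg-Dia-rule on 3 via w0Rw0]
6. q, w1   [neg-Box-rule on 5: fresh world w1, w0Rw1]
7. not q, w1   [Box-rule on 2 via w0Rw1]
Accessibility: w0Rw0, w0Rw1, w1Rw1
Branch closes: q and not q both at w1.
All branches of the tableau close; one closing branch shown above.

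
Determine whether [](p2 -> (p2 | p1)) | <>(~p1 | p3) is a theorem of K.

Yes, valid

Tableau for the negation ~([](p2 -> (p2 | p1)) | <>(~p1 | p3)):
1. ~([](p2 -> (p2 | p1)) | <>(~p1 | p3)), w0
2. ~[](p2 -> (p2 | p1)), w0
3. ~<>(~p1 | p3), w0
4. ~(p2 -> (p2 | p1)), w1
5. p2, w1
6. ~(p2 | p1), w1
7. ~p2, w1
8. ~p1, w1
Accessibility: w0Rw1
Branch closes: p2 and ~p2 both at w1.
Every branch of the negation's tableau closes; the branch above is one of them.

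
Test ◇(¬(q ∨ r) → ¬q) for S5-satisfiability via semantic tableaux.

Satisfiable (open branch found)

1. ◇(¬(q ∨ r) → ¬q), 0
2. ¬(q ∨ r) → ¬q, 1
3. ¬q, 1
Accessibility: 0R0, 0R1, 1R0, 1R1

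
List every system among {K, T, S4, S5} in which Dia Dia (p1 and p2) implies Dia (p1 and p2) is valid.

S4-tableau for the negation not (Dia Dia (p1 and p2) implies Dia (p1 and p2)):
1. not (Dia Dia (p1 and p2) implies Dia (p1 and p2)), u
2. Dia Dia (p1 and p2), u
3. not Dia (p1 and p2), u
4. not (p1 and p2), u
5. not p2, u
6. Dia (p1 and p2), v
7. not (p1 and p2), v
8. not p2, v
9. p1 and p2, w
10. p1, w
11. p2, w
12. not (p1 and p2), w
13. not p2, w
Accessibility: uRu, uRv, uRw, vRv, vRw, wRw
Branch closes: p2 and not p2 both at w.
Every branch closes (one shown): valid in S4, hence also in S5 (every theorem of S4 is a theorem of S5).
T-tableau for the negation not (Dia Dia (p1 and p2) implies Dia (p1 and p2)):
1. not (Dia Dia (p1 and p2) implies Dia (p1 and p2)), u
2. Dia Dia (p1 and p2), u
3. not Dia (p1 and p2), u
4. not (p1 and p2), u
5. not p2, u
6. Dia (p1 and p2), v
7. not (p1 and p2), v
8. not p2, v
9. p1 and p2, w
10. p1, w
11. p2, w
Accessibility: uRu, uRv, vRv, vRw, wRw
Complete open branch: countermodel on a T-frame, so not valid in T, nor in K (the same frame is also a K-frame).

S4, S5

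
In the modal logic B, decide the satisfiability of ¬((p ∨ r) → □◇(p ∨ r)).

Unsatisfiable

1. ¬((p ∨ r) → □◇(p ∨ r)), w0
2. p ∨ r, w0
3. ¬□◇(p ∨ r), w0
4. r, w0
5. ¬◇(p ∨ r), w1
6. ¬(p ∨ r), w0
7. ¬p, w0
8. ¬r, w0
Accessibility: w0Rw0, w0Rw1, w1Rw0, w1Rw1
Branch closes: r and ¬r both at w0.
All branches of the tableau close; one closing branch shown above.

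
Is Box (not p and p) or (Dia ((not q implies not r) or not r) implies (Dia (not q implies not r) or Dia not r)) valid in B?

Valid

Tableau for the negation not (Box (not p and p) or (Dia ((not q implies not r) or not r) implies (Dia (not q implies not r) or Dia not r))):
1. not (Box (not p and p) or (Dia ((not q implies not r) or not r) implies (Dia (not q implies not r) or Dia not r))), u
2. not Box (not p and p), u   [neg-or-rule on 1]
3. not (Dia ((not q implies not r) or not r) implies (Dia (not q implies not r) or Dia not r)), u   [neg-or-rule on 1]
4. Dia ((not q implies not r) or not r), u   [neg-implies-rule on 3]
5. not (Dia (not q implies not r) or Dia not r), u   [neg-implies-rule on 3]
6. not Dia (not q implies not r), u   [neg-or-rule on 5]
7. not Dia not r, u   [neg-or-rule on 5]
8. not (not q implies not r), u   [neg-Dia-rule on 6 via uRu]
9. not q, u   [neg-implies-rule on 8]
10. r, u   [neg-implies-rule on 8]
11. not (not p and p), v   [neg-Box-rule on 2: fresh world v, uRv]
12. not (not q implies not r), v   [neg-Dia-rule on 6 via uRv]
13. not q, v   [neg-implies-rule on 12]
14. r, v   [neg-implies-rule on 12]
15. not p, v   [neg-and-rule on 11 (branches; this branch)]
16. (not q implies not r) or not r, w   [Dia-rule on 4: fresh world w, uRw]
17. not (not q implies not r), w   [neg-Dia-rule on 6 via uRw]
18. not q, w   [neg-implies-rule on 17]
19. r, w   [neg-implies-rule on 17]
20. not q implies not r, w   [or-rule on 16 (branches; this branch)]
21. not r, w   [implies-rule on 20 (branches; this branch)]
Accessibility: uRu, uRv, uRw, vRu, vRv, wRu, wRw
Branch closes: r and not r both at w.
Every branch of the negation's tableau closes; the branch above is one of them.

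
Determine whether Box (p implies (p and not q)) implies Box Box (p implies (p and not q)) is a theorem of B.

No, not valid

Tableau for the negation not (Box (p implies (p and not q)) implies Box Box (p implies (p and not q))):
1. not (Box (p implies (p and not q)) implies Box Box (p implies (p and not q))), 0
2. Box (p implies (p and not q)), 0
3. not Box Box (p implies (p and not q)), 0
4. p implies (p and not q), 0
5. p and not q, 0
6. p, 0
7. not q, 0
8. not Box (p implies (p and not q)), 1
9. p implies (p and not q), 1
10. p and not q, 1
11. p, 1
12. not q, 1
13. not (p implies (p and not q)), 2
14. p, 2
15. not (p and not q), 2
16. q, 2
Accessibility: 0R0, 0R1, 1R0, 1R1, 1R2, 2R1, 2R2
The negation has an open branch (countermodel exists).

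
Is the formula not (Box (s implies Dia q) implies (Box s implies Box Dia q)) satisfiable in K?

Unsatisfiable (every branch closes)

1. not (Box (s implies Dia q) implies (Box s implies Box Dia q)), w0
2. Box (s implies Dia q), w0
3. not (Box s implies Box Dia q), w0
4. Box s, w0
5. not Box Dia q, w0
6. not Dia q, w1
7. s implies Dia q, w1
8. s, w1
9. Dia q, w1
10. q, w2
11. not q, w2
Accessibility: w0Rw1, w1Rw2
Branch closes: q and not q both at w2.
Every branch closes; the branch above is one of them.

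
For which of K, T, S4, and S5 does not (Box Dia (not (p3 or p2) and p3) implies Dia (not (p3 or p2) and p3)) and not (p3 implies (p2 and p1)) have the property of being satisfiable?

T-tableau for the formula:
1. not (Box Dia (not (p3 or p2) and p3) implies Dia (not (p3 or p2) and p3)) and not (p3 implies (p2 and p1)), u
2. not (Box Dia (not (p3 or p2) and p3) implies Dia (not (p3 or p2) and p3)), u
3. not (p3 implies (p2 and p1)), u
4. Box Dia (not (p3 or p2) and p3), u
5. not Dia (not (p3 or p2) and p3), u
6. p3, u
7. not (p2 and p1), u
8. Dia (not (p3 or p2) and p3), u
9. not (not (p3 or p2) and p3), u
10. not p1, u
11. p3 or p2, u
12. p2, u
13. not (p3 or p2) and p3, v
14. not (p3 or p2), v
15. p3, v
16. not p3, v
17. not p2, v
Accessibility: uRu, uRv, vRv
Branch closes: p3 and not p3 both at v.
Every branch closes (one shown): unsatisfiable in T, hence also in S4, S5 (every S4/S5-frame is a T-frame).
K-tableau for the formula:
1. not (Box Dia (not (p3 or p2) and p3) implies Dia (not (p3 or p2) and p3)) and not (p3 implies (p2 and p1)), u
2. not (Box Dia (not (p3 or p2) and p3) implies Dia (not (p3 or p2) and p3)), u
3. not (p3 implies (p2 and p1)), u
4. Box Dia (not (p3 or p2) and p3), u
5. not Dia (not (p3 or p2) and p3), u
6. p3, u
7. not (p2 and p1), u
8. not p1, u
Complete open branch: satisfiable in K.

K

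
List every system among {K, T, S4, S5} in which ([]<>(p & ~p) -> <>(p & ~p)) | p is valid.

T, S4, S5

K-tableau for the negation ~(([]<>(p & ~p) -> <>(p & ~p)) | p):
1. ~(([]<>(p & ~p) -> <>(p & ~p)) | p), w0
2. ~([]<>(p & ~p) -> <>(p & ~p)), w0
3. ~p, w0
4. []<>(p & ~p), w0
5. ~<>(p & ~p), w0
Complete open branch: countermodel on a K-frame, so not valid in K.
T-tableau for the negation ~(([]<>(p & ~p) -> <>(p & ~p)) | p):
1. ~(([]<>(p & ~p) -> <>(p & ~p)) | p), w0
2. ~([]<>(p & ~p) -> <>(p & ~p)), w0
3. ~p, w0
4. []<>(p & ~p), w0
5. ~<>(p & ~p), w0
6. <>(p & ~p), w0
7. ~(p & ~p), w0
8. p & ~p, w1
9. p, w1
10. ~p, w1
Accessibility: w0Rw0, w0Rw1, w1Rw1
Branch closes: p and ~p both at w1.
Every branch closes (one shown): valid in T, hence also in S4, S5 (every theorem of T is a theorem of S4 and S5).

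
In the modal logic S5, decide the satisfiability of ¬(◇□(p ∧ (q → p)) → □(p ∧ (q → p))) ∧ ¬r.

Unsatisfiable

1. ¬(◇□(p ∧ (q → p)) → □(p ∧ (q → p))) ∧ ¬r, 0
2. ¬(◇□(p ∧ (q → p)) → □(p ∧ (q → p))), 0
3. ¬r, 0
4. ◇□(p ∧ (q → p)), 0
5. ¬□(p ∧ (q → p)), 0
6. □(p ∧ (q → p)), 1
7. p ∧ (q → p), 0
8. p, 0
9. q → p, 0
10. p ∧ (q → p), 1
11. p, 1
12. q → p, 1
13. ¬(p ∧ (q → p)), 2
14. p ∧ (q → p), 2
15. p, 2
16. q → p, 2
17. ¬(q → p), 2
18. q, 2
19. ¬p, 2
Accessibility: 0R0, 0R1, 0R2, 1R0, 1R1, 1R2, 2R0, 2R1, 2R2
Branch closes: p and ¬p both at 2.
All branches of the tableau close; one closing branch shown above.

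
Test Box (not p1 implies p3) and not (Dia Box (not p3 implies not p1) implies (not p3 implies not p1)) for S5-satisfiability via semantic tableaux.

1. Box (not p1 implies p3) and not (Dia Box (not p3 implies not p1) implies (not p3 implies not p1)), w0
2. Box (not p1 implies p3), w0
3. not (Dia Box (not p3 implies not p1) implies (not p3 implies not p1)), w0
4. Dia Box (not p3 implies not p1), w0
5. not (not p3 implies not p1), w0
6. not p3, w0
7. p1, w0
8. not p1 implies p3, w0
9. Box (not p3 implies not p1), w1
10. not p1 implies p3, w1
11. not p3 implies not p1, w0
12. not p3 implies not p1, w1
13. p3, w1
14. not p1, w0
Accessibility: w0Rw0, w0Rw1, w1Rw0, w1Rw1
Branch closes: p1 and not p1 both at w0.
All branches of the tableau close; one closing branch shown above.

Unsatisfiable (every branch closes)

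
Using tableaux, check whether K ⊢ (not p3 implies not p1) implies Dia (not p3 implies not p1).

No, not valid

Tableau for the negation not ((not p3 implies not p1) implies Dia (not p3 implies not p1)):
1. not ((not p3 implies not p1) implies Dia (not p3 implies not p1)), u
2. not p3 implies not p1, u
3. not Dia (not p3 implies not p1), u
4. not p1, u
The negation has an open branch (countermodel exists).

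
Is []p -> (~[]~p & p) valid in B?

Valid

Tableau for the negation ~([]p -> (~[]~p & p)):
1. ~([]p -> (~[]~p & p)), u
2. []p, u
3. ~(~[]~p & p), u
4. p, u
5. []~p, u
6. ~p, u
Accessibility: uRu
Branch closes: p and ~p both at u.
All branches of the negation close; one closing branch shown above.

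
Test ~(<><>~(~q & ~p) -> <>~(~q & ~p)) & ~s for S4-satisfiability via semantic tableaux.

Unsatisfiable (every branch closes)

1. ~(<><>~(~q & ~p) -> <>~(~q & ~p)) & ~s, u
2. ~(<><>~(~q & ~p) -> <>~(~q & ~p)), u
3. ~s, u
4. <><>~(~q & ~p), u
5. ~<>~(~q & ~p), u
6. ~q & ~p, u
7. ~q, u
8. ~p, u
9. <>~(~q & ~p), v
10. ~q & ~p, v
11. ~q, v
12. ~p, v
13. ~(~q & ~p), w
14. ~q & ~p, w
15. ~q, w
16. ~p, w
17. p, w
Accessibility: uRu, uRv, uRw, vRv, vRw, wRw
Branch closes: p and ~p both at w.
All branches of the tableau close; one closing branch shown above.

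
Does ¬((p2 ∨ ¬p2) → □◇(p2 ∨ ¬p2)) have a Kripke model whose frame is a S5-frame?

Unsatisfiable

1. ¬((p2 ∨ ¬p2) → □◇(p2 ∨ ¬p2)), u
2. p2 ∨ ¬p2, u   [¬→-rule on 1]
3. ¬□◇(p2 ∨ ¬p2), u   [¬→-rule on 1]
4. ¬p2, u   [∨-rule on 2 (branches; this branch)]
5. ¬◇(p2 ∨ ¬p2), v   [¬□-rule on 3: fresh world v, uRv]
6. ¬(p2 ∨ ¬p2), u   [¬◇-rule on 5 via vRu]
7. p2, u   [¬∨-rule on 6]
Accessibility: uRu, uRv, vRu, vRv
Branch closes: p2 and ¬p2 both at u.
(One branch shown.) All branches close.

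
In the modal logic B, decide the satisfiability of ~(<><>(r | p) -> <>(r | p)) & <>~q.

Satisfiable

1. ~(<><>(r | p) -> <>(r | p)) & <>~q, w0
2. ~(<><>(r | p) -> <>(r | p)), w0
3. <>~q, w0
4. <><>(r | p), w0
5. ~<>(r | p), w0
6. ~(r | p), w0
7. ~r, w0
8. ~p, w0
9. ~q, w1
10. ~(r | p), w1
11. ~r, w1
12. ~p, w1
13. <>(r | p), w2
14. ~(r | p), w2
15. ~r, w2
16. ~p, w2
17. r | p, w3
18. p, w3
Accessibility: w0Rw0, w0Rw1, w0Rw2, w1Rw0, w1Rw1, w2Rw0, w2Rw2, w2Rw3, w3Rw2, w3Rw3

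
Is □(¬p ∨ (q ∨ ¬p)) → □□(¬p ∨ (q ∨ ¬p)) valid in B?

No, not valid

Tableau for the negation ¬(□(¬p ∨ (q ∨ ¬p)) → □□(¬p ∨ (q ∨ ¬p))):
1. ¬(□(¬p ∨ (q ∨ ¬p)) → □□(¬p ∨ (q ∨ ¬p))), u
2. □(¬p ∨ (q ∨ ¬p)), u
3. ¬□□(¬p ∨ (q ∨ ¬p)), u
4. ¬p ∨ (q ∨ ¬p), u
5. q ∨ ¬p, u
6. ¬p, u
7. ¬□(¬p ∨ (q ∨ ¬p)), v
8. ¬p ∨ (q ∨ ¬p), v
9. q ∨ ¬p, v
10. ¬p, v
11. ¬(¬p ∨ (q ∨ ¬p)), w
12. p, w
13. ¬(q ∨ ¬p), w
14. ¬q, w
Accessibility: uRu, uRv, vRu, vRv, vRw, wRv, wRw
The negation has an open branch (countermodel exists).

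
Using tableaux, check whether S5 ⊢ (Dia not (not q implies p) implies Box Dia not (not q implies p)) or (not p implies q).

Valid in S5

Tableau for the negation not ((Dia not (not q implies p) implies Box Dia not (not q implies p)) or (not p implies q)):
1. not ((Dia not (not q implies p) implies Box Dia not (not q implies p)) or (not p implies q)), 0
2. not (Dia not (not q implies p) implies Box Dia not (not q implies p)), 0   [neg-or-rule on 1]
3. not (not p implies q), 0   [neg-or-rule on 1]
4. Dia not (not q implies p), 0   [neg-implies-rule on 2]
5. not Box Dia not (not q implies p), 0   [neg-implies-rule on 2]
6. not p, 0   [neg-implies-rule on 3]
7. not q, 0   [neg-implies-rule on 3]
8. not (not q implies p), 1   [Dia-rule on 4: fresh world 1, 0R1]
9. not q, 1   [neg-implies-rule on 8]
10. not p, 1   [neg-implies-rule on 8]
11. not Dia not (not q implies p), 2   [neg-Box-rule on 5: fresh world 2, 0R2]
12. not q implies p, 0   [neg-Dia-rule on 11 via 2R0]
13. not q implies p, 1   [neg-Dia-rule on 11 via 2R1]
14. not q implies p, 2   [neg-Dia-rule on 11 via 2R2]
15. p, 0   [implies-rule on 12 (branches; this branch)]
Accessibility: 0R0, 0R1, 0R2, 1R0, 1R1, 1R2, 2R0, 2R1, 2R2
Branch closes: p and not p both at 0.
Every branch of the negation's tableau closes; the branch above is one of them.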